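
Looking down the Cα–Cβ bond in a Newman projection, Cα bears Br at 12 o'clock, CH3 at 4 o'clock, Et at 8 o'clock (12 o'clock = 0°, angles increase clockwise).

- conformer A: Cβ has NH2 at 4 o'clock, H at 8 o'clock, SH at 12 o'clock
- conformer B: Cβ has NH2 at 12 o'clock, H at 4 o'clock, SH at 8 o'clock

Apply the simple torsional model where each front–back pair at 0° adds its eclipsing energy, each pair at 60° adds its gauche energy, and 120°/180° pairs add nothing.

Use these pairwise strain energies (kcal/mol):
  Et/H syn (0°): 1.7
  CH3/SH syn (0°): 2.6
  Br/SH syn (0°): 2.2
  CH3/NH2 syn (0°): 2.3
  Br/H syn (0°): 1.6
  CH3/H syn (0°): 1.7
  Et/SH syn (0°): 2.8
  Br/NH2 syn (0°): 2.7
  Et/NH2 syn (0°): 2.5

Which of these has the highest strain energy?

B

A (eclipsed): Br(0°)/SH(0°) eclipsed 2.2; CH3(120°)/NH2(120°) eclipsed 2.3; Et(240°)/H(240°) eclipsed 1.7 → 6.2 kcal/mol.
B (eclipsed): Br(0°)/NH2(0°) eclipsed 2.7; CH3(120°)/H(120°) eclipsed 1.7; Et(240°)/SH(240°) eclipsed 2.8 → 7.2 kcal/mol.
B has the highest total (7.2 kcal/mol).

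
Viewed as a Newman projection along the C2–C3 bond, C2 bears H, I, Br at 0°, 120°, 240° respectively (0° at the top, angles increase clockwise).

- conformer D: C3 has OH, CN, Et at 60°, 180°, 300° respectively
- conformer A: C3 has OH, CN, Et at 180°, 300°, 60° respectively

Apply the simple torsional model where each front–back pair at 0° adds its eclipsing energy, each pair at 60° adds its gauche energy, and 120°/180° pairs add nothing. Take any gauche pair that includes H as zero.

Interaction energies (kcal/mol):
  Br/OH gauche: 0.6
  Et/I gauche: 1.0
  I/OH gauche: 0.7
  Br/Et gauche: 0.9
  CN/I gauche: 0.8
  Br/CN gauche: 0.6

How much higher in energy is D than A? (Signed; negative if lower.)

D (staggered): I–OH gauche, I–CN gauche, Br–CN gauche, Br–Et gauche; 0.7 + 0.8 + 0.6 + 0.9 = 3.0 kcal/mol.
A (staggered): I–OH gauche, I–Et gauche, Br–OH gauche, Br–CN gauche; 0.7 + 1.0 + 0.6 + 0.6 = 2.9 kcal/mol.
E(D) − E(A) = 3.0 − 2.9 = +0.1 kcal/mol.

+0.1 kcal/mol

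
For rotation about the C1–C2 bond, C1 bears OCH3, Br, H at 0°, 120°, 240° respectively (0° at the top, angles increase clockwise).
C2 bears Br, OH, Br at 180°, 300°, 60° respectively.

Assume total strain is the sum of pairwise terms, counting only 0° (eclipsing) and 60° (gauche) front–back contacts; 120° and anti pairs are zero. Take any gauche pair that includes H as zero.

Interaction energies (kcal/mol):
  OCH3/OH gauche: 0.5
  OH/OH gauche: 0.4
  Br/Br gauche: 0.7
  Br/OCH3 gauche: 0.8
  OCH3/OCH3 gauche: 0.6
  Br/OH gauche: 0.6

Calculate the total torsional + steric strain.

2.7 kcal/mol

This conformer (staggered): OCH3–OH gauche, OCH3–Br gauche, Br–Br gauche, Br–Br gauche; 0.5 + 0.8 + 0.7 + 0.7 = 2.7 kcal/mol.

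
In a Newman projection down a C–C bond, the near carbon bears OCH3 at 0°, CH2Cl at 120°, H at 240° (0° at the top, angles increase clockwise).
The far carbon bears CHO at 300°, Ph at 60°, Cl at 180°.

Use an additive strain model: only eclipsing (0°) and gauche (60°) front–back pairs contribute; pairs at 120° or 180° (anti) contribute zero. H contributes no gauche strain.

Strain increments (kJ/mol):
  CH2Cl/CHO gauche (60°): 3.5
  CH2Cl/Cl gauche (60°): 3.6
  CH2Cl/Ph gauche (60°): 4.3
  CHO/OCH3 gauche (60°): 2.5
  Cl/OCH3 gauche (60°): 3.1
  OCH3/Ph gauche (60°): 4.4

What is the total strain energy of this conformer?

14.8 kJ/mol

This conformer (staggered): OCH3–CHO gauche, OCH3–Ph gauche, CH2Cl–Ph gauche, CH2Cl–Cl gauche; 2.5 + 4.4 + 4.3 + 3.6 = 14.8 kJ/mol.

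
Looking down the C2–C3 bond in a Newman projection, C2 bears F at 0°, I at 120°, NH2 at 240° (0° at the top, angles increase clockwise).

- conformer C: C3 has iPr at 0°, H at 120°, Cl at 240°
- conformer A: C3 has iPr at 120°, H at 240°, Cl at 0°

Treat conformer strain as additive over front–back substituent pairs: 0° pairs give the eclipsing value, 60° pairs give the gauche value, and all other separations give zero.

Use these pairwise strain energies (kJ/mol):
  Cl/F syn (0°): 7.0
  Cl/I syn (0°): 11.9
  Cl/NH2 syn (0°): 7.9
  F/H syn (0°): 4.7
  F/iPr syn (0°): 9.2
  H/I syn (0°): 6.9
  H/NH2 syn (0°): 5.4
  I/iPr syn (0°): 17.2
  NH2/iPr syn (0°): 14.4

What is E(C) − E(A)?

C (eclipsed): F–iPr eclipsed, I–H eclipsed, NH2–Cl eclipsed; 9.2 + 6.9 + 7.9 = 24.0 kJ/mol.
A (eclipsed): F–Cl eclipsed, I–iPr eclipsed, NH2–H eclipsed; 7.0 + 17.2 + 5.4 = 29.6 kJ/mol.
E(C) − E(A) = 24.0 − 29.6 = -5.6 kJ/mol.

-5.6 kJ/mol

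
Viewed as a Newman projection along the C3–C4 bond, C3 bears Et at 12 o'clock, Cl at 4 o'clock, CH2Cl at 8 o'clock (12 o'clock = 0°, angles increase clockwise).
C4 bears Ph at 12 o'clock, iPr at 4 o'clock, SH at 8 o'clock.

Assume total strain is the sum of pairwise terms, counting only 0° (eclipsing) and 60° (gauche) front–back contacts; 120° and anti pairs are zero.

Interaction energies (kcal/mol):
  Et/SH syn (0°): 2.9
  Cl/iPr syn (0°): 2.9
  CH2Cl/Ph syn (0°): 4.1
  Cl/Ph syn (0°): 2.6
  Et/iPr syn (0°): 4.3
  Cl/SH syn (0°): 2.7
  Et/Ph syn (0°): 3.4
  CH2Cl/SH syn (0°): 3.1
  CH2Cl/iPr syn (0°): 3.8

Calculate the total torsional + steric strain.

This conformer (eclipsed): Et(0°)/Ph(0°) eclipsed 3.4; Cl(120°)/iPr(120°) eclipsed 2.9; CH2Cl(240°)/SH(240°) eclipsed 3.1 → 9.4 kcal/mol.

9.4 kcal/mol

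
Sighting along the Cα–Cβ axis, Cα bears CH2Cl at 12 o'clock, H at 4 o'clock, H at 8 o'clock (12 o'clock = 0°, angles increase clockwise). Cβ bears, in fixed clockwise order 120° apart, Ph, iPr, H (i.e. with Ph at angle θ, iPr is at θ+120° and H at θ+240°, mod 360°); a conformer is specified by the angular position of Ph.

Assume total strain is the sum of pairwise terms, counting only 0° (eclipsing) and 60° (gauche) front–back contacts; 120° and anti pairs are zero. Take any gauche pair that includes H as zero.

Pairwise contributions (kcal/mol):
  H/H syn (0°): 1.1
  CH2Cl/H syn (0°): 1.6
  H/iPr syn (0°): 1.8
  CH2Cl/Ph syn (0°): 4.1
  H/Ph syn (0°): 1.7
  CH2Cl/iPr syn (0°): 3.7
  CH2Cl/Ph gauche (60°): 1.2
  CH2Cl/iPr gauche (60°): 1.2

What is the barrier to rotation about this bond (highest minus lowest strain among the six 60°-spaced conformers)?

Ph at 0° is eclipsed. CH2Cl at 0° is eclipsed with Ph at 0° (4.1); H at 120° is eclipsed with iPr at 120° (1.8); H at 240° is eclipsed with H at 240° (1.1). Total 7.0 kcal/mol.
Ph at 60° is staggered. CH2Cl at 0° is gauche with Ph at 60° (1.2). Total 1.2 kcal/mol.
Ph at 120° is eclipsed. CH2Cl at 0° is eclipsed with H at 0° (1.6); H at 120° is eclipsed with Ph at 120° (1.7); H at 240° is eclipsed with iPr at 240° (1.8). Total 5.1 kcal/mol.
Ph at 180° is staggered. CH2Cl at 0° is gauche with iPr at 300° (1.2). Total 1.2 kcal/mol.
Ph at 240° is eclipsed. CH2Cl at 0° is eclipsed with iPr at 0° (3.7); H at 120° is eclipsed with H at 120° (1.1); H at 240° is eclipsed with Ph at 240° (1.7). Total 6.5 kcal/mol.
Ph at 300° is staggered. CH2Cl at 0° is gauche with Ph at 300° (1.2); CH2Cl at 0° is gauche with iPr at 60° (1.2). Total 2.4 kcal/mol.
Max at 0° (7.0 kcal/mol), min at 60° (1.2 kcal/mol); barrier = 5.8 kcal/mol.

5.8 kcal/mol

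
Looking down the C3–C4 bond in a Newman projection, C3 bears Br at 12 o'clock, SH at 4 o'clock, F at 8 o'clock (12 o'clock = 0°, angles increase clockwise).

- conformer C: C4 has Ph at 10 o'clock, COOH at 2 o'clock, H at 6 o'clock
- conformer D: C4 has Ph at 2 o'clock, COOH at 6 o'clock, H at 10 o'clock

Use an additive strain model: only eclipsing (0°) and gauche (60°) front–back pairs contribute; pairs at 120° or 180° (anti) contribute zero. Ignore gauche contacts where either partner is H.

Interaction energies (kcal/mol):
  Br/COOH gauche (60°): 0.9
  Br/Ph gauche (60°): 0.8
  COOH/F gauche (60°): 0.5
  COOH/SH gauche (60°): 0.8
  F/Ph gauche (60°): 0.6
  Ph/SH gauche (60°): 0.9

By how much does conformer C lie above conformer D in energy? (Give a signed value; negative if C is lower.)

+0.1 kcal/mol

C (staggered): Br–Ph gauche, Br–COOH gauche, SH–COOH gauche, F–Ph gauche; 0.8 + 0.9 + 0.8 + 0.6 = 3.1 kcal/mol.
D (staggered): Br–Ph gauche, SH–Ph gauche, SH–COOH gauche, F–COOH gauche; 0.8 + 0.9 + 0.8 + 0.5 = 3.0 kcal/mol.
E(C) − E(D) = 3.1 − 3.0 = +0.1 kcal/mol.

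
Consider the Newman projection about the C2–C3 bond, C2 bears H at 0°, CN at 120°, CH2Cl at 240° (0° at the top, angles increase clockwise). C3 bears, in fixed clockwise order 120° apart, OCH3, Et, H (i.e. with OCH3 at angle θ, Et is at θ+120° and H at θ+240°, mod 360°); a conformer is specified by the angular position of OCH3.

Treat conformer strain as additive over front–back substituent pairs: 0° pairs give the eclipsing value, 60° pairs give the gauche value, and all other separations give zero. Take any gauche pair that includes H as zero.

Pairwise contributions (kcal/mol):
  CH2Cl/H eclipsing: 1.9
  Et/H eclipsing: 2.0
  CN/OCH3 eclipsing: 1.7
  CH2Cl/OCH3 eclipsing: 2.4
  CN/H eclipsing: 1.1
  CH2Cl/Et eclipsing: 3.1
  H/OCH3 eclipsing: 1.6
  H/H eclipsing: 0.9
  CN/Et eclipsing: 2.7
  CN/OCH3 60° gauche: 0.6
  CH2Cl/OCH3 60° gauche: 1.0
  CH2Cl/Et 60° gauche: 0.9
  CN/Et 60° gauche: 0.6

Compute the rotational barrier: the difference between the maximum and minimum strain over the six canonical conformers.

OCH3 at 0° (eclipsed): H(0°)/OCH3(0°) eclipsed 1.6; CN(120°)/Et(120°) eclipsed 2.7; CH2Cl(240°)/H(240°) eclipsed 1.9 → 6.2 kcal/mol.
OCH3 at 60° (staggered): CN(120°)/OCH3(60°) gauche 0.6; CN(120°)/Et(180°) gauche 0.6; CH2Cl(240°)/Et(180°) gauche 0.9 → 2.1 kcal/mol.
OCH3 at 120° (eclipsed): H(0°)/H(0°) eclipsed 0.9; CN(120°)/OCH3(120°) eclipsed 1.7; CH2Cl(240°)/Et(240°) eclipsed 3.1 → 5.7 kcal/mol.
OCH3 at 180° (staggered): CN(120°)/OCH3(180°) gauche 0.6; CH2Cl(240°)/OCH3(180°) gauche 1.0; CH2Cl(240°)/Et(300°) gauche 0.9 → 2.5 kcal/mol.
OCH3 at 240° (eclipsed): H(0°)/Et(0°) eclipsed 2.0; CN(120°)/H(120°) eclipsed 1.1; CH2Cl(240°)/OCH3(240°) eclipsed 2.4 → 5.5 kcal/mol.
OCH3 at 300° (staggered): CN(120°)/Et(60°) gauche 0.6; CH2Cl(240°)/OCH3(300°) gauche 1.0 → 1.6 kcal/mol.
Max at 0° (6.2 kcal/mol), min at 300° (1.6 kcal/mol); barrier = 4.6 kcal/mol.

4.6 kcal/mol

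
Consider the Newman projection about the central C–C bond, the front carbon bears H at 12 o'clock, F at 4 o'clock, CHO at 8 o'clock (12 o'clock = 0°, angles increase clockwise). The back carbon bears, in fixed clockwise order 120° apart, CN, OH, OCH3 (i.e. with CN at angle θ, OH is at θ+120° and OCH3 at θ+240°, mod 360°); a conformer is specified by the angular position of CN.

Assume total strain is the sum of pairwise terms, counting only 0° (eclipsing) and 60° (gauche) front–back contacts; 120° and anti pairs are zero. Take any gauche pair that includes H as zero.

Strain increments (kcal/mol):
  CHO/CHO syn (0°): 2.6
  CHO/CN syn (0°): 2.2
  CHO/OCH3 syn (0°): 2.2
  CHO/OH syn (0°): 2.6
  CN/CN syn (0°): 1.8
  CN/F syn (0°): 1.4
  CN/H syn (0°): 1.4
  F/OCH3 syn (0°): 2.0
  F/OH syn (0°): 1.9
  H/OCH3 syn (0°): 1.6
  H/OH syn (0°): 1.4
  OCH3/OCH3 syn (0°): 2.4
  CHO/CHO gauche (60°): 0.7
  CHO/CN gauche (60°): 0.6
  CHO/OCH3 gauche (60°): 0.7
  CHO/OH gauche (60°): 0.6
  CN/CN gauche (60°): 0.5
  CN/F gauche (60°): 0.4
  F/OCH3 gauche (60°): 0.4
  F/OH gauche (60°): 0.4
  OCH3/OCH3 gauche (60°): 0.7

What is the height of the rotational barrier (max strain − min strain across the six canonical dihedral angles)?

CN at 0° (eclipsed): H–CN eclipsed, F–OH eclipsed, CHO–OCH3 eclipsed; 1.4 + 1.9 + 2.2 = 5.5 kcal/mol.
CN at 60° (staggered): F–CN gauche, F–OH gauche, CHO–OH gauche, CHO–OCH3 gauche; 0.4 + 0.4 + 0.6 + 0.7 = 2.1 kcal/mol.
CN at 120° (eclipsed): H–OCH3 eclipsed, F–CN eclipsed, CHO–OH eclipsed; 1.6 + 1.4 + 2.6 = 5.6 kcal/mol.
CN at 180° (staggered): F–CN gauche, F–OCH3 gauche, CHO–CN gauche, CHO–OH gauche; 0.4 + 0.4 + 0.6 + 0.6 = 2.0 kcal/mol.
CN at 240° (eclipsed): H–OH eclipsed, F–OCH3 eclipsed, CHO–CN eclipsed; 1.4 + 2.0 + 2.2 = 5.6 kcal/mol.
CN at 300° (staggered): F–OH gauche, F–OCH3 gauche, CHO–CN gauche, CHO–OCH3 gauche; 0.4 + 0.4 + 0.6 + 0.7 = 2.1 kcal/mol.
Max at 120° (5.6 kcal/mol), min at 180° (2.0 kcal/mol); barrier = 3.6 kcal/mol.

3.6 kcal/mol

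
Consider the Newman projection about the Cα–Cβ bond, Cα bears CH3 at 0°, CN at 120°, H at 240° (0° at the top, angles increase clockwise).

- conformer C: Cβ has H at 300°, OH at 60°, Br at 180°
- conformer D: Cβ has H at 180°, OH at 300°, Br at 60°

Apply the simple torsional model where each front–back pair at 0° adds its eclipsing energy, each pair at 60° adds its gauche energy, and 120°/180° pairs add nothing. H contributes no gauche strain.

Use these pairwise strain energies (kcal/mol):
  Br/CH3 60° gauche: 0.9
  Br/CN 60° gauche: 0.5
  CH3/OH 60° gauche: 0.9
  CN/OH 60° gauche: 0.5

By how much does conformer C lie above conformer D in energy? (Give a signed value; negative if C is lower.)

C (staggered): CH3–OH gauche, CN–OH gauche, CN–Br gauche; 0.9 + 0.5 + 0.5 = 1.9 kcal/mol.
D (staggered): CH3–OH gauche, CH3–Br gauche, CN–Br gauche; 0.9 + 0.9 + 0.5 = 2.3 kcal/mol.
E(C) − E(D) = 1.9 − 2.3 = -0.4 kcal/mol.

-0.4 kcal/mol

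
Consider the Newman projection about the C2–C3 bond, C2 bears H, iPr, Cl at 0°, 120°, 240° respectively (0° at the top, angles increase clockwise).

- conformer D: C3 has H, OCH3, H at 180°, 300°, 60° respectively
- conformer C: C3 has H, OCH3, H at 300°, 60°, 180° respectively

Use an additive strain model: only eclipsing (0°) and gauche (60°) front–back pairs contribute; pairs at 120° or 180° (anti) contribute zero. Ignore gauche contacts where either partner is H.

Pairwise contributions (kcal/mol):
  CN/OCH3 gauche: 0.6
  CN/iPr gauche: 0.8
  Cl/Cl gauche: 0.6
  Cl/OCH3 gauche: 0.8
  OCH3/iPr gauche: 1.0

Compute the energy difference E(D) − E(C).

D (staggered): Cl(240°)/OCH3(300°) gauche 0.8 → 0.8 kcal/mol.
C (staggered): iPr(120°)/OCH3(60°) gauche 1.0 → 1.0 kcal/mol.
E(D) − E(C) = 0.8 − 1.0 = -0.2 kcal/mol.

-0.2 kcal/mol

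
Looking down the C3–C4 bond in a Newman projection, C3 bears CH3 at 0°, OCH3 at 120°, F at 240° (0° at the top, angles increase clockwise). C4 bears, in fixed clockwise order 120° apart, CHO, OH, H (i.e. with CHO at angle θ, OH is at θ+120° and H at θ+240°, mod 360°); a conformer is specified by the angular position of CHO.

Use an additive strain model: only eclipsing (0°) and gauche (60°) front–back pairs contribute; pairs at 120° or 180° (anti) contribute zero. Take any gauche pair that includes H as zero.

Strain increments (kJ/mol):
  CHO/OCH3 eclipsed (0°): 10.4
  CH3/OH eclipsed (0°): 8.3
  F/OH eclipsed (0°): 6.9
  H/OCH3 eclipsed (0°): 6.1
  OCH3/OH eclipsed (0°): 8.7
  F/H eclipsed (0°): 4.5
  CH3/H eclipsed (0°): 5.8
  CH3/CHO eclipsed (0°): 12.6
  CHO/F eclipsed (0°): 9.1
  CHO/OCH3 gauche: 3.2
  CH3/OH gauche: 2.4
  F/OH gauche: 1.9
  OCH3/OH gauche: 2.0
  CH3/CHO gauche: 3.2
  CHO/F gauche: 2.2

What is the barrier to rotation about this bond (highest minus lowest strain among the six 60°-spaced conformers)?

16.1 kJ/mol

CHO at 0° (eclipsed): CH3(0°)/CHO(0°) eclipsed 12.6; OCH3(120°)/OH(120°) eclipsed 8.7; F(240°)/H(240°) eclipsed 4.5 → 25.8 kJ/mol.
CHO at 60° (staggered): CH3(0°)/CHO(60°) gauche 3.2; OCH3(120°)/CHO(60°) gauche 3.2; OCH3(120°)/OH(180°) gauche 2.0; F(240°)/OH(180°) gauche 1.9 → 10.3 kJ/mol.
CHO at 120° (eclipsed): CH3(0°)/H(0°) eclipsed 5.8; OCH3(120°)/CHO(120°) eclipsed 10.4; F(240°)/OH(240°) eclipsed 6.9 → 23.1 kJ/mol.
CHO at 180° (staggered): CH3(0°)/OH(300°) gauche 2.4; OCH3(120°)/CHO(180°) gauche 3.2; F(240°)/CHO(180°) gauche 2.2; F(240°)/OH(300°) gauche 1.9 → 9.7 kJ/mol.
CHO at 240° (eclipsed): CH3(0°)/OH(0°) eclipsed 8.3; OCH3(120°)/H(120°) eclipsed 6.1; F(240°)/CHO(240°) eclipsed 9.1 → 23.5 kJ/mol.
CHO at 300° (staggered): CH3(0°)/CHO(300°) gauche 3.2; CH3(0°)/OH(60°) gauche 2.4; OCH3(120°)/OH(60°) gauche 2.0; F(240°)/CHO(300°) gauche 2.2 → 9.8 kJ/mol.
Max at 0° (25.8 kJ/mol), min at 180° (9.7 kJ/mol); barrier = 16.1 kJ/mol.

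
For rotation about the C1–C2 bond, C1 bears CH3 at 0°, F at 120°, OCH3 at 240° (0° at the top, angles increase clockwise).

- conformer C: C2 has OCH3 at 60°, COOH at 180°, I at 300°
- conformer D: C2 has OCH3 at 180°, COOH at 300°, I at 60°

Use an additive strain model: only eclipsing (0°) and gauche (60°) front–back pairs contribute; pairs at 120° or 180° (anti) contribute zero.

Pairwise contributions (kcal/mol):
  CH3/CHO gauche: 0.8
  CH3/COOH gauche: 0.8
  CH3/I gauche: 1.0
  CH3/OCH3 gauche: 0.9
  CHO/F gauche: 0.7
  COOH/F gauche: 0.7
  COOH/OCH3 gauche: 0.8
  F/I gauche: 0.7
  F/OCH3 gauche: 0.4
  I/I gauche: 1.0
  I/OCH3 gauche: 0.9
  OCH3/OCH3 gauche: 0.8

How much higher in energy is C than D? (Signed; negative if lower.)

C (staggered): CH3(0°)/OCH3(60°) gauche 0.9; CH3(0°)/I(300°) gauche 1.0; F(120°)/OCH3(60°) gauche 0.4; F(120°)/COOH(180°) gauche 0.7; OCH3(240°)/COOH(180°) gauche 0.8; OCH3(240°)/I(300°) gauche 0.9 → 4.7 kcal/mol.
D (staggered): CH3(0°)/COOH(300°) gauche 0.8; CH3(0°)/I(60°) gauche 1.0; F(120°)/OCH3(180°) gauche 0.4; F(120°)/I(60°) gauche 0.7; OCH3(240°)/OCH3(180°) gauche 0.8; OCH3(240°)/COOH(300°) gauche 0.8 → 4.5 kcal/mol.
E(C) − E(D) = 4.7 − 4.5 = +0.2 kcal/mol.

+0.2 kcal/mol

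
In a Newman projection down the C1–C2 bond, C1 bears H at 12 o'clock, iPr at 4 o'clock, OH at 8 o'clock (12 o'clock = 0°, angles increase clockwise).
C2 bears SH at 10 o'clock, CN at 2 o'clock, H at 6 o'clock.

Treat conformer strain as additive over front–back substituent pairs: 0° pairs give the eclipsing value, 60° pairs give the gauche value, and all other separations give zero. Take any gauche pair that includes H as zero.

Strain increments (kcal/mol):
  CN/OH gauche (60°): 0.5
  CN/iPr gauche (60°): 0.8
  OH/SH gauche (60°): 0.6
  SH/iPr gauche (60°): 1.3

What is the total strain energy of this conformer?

This conformer is staggered. iPr at 120° is gauche with CN at 60° (0.8); OH at 240° is gauche with SH at 300° (0.6). Total 1.4 kcal/mol.

1.4 kcal/mol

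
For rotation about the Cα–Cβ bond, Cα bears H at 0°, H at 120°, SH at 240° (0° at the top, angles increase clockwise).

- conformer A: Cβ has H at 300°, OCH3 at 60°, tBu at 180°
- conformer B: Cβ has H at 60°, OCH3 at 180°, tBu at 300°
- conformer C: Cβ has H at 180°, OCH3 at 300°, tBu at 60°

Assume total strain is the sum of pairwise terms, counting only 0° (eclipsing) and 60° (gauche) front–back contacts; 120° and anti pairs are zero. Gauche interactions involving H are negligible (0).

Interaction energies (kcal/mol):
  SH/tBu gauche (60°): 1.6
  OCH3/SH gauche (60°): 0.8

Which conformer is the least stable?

A (staggered): SH–tBu gauche; 1.6 = 1.6 kcal/mol.
B (staggered): SH–OCH3 gauche, SH–tBu gauche; 0.8 + 1.6 = 2.4 kcal/mol.
C (staggered): SH–OCH3 gauche; 0.8 = 0.8 kcal/mol.
B has the highest total (2.4 kcal/mol).

B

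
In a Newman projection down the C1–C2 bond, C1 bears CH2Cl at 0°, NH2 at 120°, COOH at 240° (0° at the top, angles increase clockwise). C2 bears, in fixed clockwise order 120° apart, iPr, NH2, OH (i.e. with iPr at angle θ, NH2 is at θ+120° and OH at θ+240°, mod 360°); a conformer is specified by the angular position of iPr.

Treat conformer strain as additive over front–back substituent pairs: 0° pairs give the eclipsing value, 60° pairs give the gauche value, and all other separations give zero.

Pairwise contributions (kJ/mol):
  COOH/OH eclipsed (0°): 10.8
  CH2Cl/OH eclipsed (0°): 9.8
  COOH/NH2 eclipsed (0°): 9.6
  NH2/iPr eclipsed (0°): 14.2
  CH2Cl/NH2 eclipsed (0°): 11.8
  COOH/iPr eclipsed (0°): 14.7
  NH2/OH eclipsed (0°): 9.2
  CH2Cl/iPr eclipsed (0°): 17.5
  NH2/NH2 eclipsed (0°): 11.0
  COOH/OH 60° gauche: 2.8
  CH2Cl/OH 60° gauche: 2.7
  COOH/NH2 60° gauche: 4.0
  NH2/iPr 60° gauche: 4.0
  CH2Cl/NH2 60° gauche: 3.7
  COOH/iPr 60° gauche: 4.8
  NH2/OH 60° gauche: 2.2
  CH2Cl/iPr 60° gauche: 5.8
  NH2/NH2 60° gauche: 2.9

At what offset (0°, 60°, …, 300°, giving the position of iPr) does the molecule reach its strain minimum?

iPr at 0° (eclipsed): CH2Cl(0°)/iPr(0°) eclipsed 17.5; NH2(120°)/NH2(120°) eclipsed 11.0; COOH(240°)/OH(240°) eclipsed 10.8 → 39.3 kJ/mol.
iPr at 60° (staggered): CH2Cl(0°)/iPr(60°) gauche 5.8; CH2Cl(0°)/OH(300°) gauche 2.7; NH2(120°)/iPr(60°) gauche 4.0; NH2(120°)/NH2(180°) gauche 2.9; COOH(240°)/NH2(180°) gauche 4.0; COOH(240°)/OH(300°) gauche 2.8 → 22.2 kJ/mol.
iPr at 120° (eclipsed): CH2Cl(0°)/OH(0°) eclipsed 9.8; NH2(120°)/iPr(120°) eclipsed 14.2; COOH(240°)/NH2(240°) eclipsed 9.6 → 33.6 kJ/mol.
iPr at 180° (staggered): CH2Cl(0°)/NH2(300°) gauche 3.7; CH2Cl(0°)/OH(60°) gauche 2.7; NH2(120°)/iPr(180°) gauche 4.0; NH2(120°)/OH(60°) gauche 2.2; COOH(240°)/iPr(180°) gauche 4.8; COOH(240°)/NH2(300°) gauche 4.0 → 21.4 kJ/mol.
iPr at 240° (eclipsed): CH2Cl(0°)/NH2(0°) eclipsed 11.8; NH2(120°)/OH(120°) eclipsed 9.2; COOH(240°)/iPr(240°) eclipsed 14.7 → 35.7 kJ/mol.
iPr at 300° (staggered): CH2Cl(0°)/iPr(300°) gauche 5.8; CH2Cl(0°)/NH2(60°) gauche 3.7; NH2(120°)/NH2(60°) gauche 2.9; NH2(120°)/OH(180°) gauche 2.2; COOH(240°)/iPr(300°) gauche 4.8; COOH(240°)/OH(180°) gauche 2.8 → 22.2 kJ/mol.
The minimum (21.4 kJ/mol) occurs with iPr at 180°.

180°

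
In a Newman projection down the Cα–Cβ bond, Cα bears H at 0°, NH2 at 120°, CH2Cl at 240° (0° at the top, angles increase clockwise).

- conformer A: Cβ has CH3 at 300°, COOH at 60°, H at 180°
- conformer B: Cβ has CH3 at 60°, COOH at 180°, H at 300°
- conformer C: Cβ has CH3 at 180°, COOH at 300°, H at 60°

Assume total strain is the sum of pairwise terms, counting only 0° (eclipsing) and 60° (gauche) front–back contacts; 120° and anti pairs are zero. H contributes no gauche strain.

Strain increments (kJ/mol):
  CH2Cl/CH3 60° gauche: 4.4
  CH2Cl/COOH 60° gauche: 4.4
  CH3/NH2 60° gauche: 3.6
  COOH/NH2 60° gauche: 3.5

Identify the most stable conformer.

A

A (staggered): NH2(120°)/COOH(60°) gauche 3.5; CH2Cl(240°)/CH3(300°) gauche 4.4 → 7.9 kJ/mol.
B (staggered): NH2(120°)/CH3(60°) gauche 3.6; NH2(120°)/COOH(180°) gauche 3.5; CH2Cl(240°)/COOH(180°) gauche 4.4 → 11.5 kJ/mol.
C (staggered): NH2(120°)/CH3(180°) gauche 3.6; CH2Cl(240°)/CH3(180°) gauche 4.4; CH2Cl(240°)/COOH(300°) gauche 4.4 → 12.4 kJ/mol.
A has the lowest total (7.9 kJ/mol).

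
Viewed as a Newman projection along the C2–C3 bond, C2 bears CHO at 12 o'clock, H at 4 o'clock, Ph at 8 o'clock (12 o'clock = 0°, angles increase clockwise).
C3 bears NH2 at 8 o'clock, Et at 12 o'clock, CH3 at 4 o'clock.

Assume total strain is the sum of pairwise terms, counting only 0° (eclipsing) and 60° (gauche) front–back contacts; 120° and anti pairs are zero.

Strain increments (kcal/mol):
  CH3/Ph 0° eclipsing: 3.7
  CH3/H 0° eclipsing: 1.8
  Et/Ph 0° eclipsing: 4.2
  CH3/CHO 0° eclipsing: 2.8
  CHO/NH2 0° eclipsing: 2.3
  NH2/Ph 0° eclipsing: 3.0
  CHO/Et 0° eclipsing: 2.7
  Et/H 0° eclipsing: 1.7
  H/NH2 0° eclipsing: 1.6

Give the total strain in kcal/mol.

This conformer (eclipsed): CHO(0°)/Et(0°) eclipsed 2.7; H(120°)/CH3(120°) eclipsed 1.8; Ph(240°)/NH2(240°) eclipsed 3.0 → 7.5 kcal/mol.

7.5 kcal/mol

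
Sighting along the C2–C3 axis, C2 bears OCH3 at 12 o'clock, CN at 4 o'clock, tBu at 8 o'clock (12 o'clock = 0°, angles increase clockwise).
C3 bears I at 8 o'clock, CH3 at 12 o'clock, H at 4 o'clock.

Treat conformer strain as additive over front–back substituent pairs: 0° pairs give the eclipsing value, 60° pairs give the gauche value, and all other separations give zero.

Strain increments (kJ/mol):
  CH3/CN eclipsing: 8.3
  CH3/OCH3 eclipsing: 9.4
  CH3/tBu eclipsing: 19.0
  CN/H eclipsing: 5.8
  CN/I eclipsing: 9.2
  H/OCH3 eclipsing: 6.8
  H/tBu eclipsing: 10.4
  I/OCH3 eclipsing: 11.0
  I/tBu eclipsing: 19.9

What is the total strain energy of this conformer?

35.1 kJ/mol

This conformer (eclipsed): OCH3–CH3 eclipsed, CN–H eclipsed, tBu–I eclipsed; 9.4 + 5.8 + 19.9 = 35.1 kJ/mol.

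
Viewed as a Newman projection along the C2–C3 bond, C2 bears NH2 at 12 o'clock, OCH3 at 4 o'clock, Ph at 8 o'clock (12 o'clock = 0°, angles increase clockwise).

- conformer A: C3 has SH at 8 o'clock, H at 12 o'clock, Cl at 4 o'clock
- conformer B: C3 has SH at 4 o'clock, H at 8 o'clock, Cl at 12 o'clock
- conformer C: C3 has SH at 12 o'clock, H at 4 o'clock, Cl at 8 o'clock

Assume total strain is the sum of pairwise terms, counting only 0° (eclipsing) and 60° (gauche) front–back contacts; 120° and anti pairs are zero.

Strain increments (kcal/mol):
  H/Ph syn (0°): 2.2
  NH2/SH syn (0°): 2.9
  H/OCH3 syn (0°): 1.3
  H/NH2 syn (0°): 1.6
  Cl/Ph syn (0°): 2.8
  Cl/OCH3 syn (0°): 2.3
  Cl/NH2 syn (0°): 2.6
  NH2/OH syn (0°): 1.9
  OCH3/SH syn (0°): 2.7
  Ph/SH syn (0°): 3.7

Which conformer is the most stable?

A (eclipsed): NH2–H eclipsed, OCH3–Cl eclipsed, Ph–SH eclipsed; 1.6 + 2.3 + 3.7 = 7.6 kcal/mol.
B (eclipsed): NH2–Cl eclipsed, OCH3–SH eclipsed, Ph–H eclipsed; 2.6 + 2.7 + 2.2 = 7.5 kcal/mol.
C (eclipsed): NH2–SH eclipsed, OCH3–H eclipsed, Ph–Cl eclipsed; 2.9 + 1.3 + 2.8 = 7.0 kcal/mol.
C has the lowest total (7.0 kcal/mol).

C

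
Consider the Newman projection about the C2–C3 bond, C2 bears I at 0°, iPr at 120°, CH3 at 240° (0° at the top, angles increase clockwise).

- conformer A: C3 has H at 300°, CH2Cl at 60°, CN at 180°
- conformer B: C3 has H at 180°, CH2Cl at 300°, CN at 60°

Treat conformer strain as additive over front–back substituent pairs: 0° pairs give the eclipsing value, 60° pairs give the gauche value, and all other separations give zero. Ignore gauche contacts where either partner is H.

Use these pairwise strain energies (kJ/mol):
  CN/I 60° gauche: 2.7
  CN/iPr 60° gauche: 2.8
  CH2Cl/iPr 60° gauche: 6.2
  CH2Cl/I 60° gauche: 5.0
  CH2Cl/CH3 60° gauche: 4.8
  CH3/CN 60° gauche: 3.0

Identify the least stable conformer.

A (staggered): I(0°)/CH2Cl(60°) gauche 5.0; iPr(120°)/CH2Cl(60°) gauche 6.2; iPr(120°)/CN(180°) gauche 2.8; CH3(240°)/CN(180°) gauche 3.0 → 17.0 kJ/mol.
B (staggered): I(0°)/CH2Cl(300°) gauche 5.0; I(0°)/CN(60°) gauche 2.7; iPr(120°)/CN(60°) gauche 2.8; CH3(240°)/CH2Cl(300°) gauche 4.8 → 15.3 kJ/mol.
A has the highest total (17.0 kJ/mol).

A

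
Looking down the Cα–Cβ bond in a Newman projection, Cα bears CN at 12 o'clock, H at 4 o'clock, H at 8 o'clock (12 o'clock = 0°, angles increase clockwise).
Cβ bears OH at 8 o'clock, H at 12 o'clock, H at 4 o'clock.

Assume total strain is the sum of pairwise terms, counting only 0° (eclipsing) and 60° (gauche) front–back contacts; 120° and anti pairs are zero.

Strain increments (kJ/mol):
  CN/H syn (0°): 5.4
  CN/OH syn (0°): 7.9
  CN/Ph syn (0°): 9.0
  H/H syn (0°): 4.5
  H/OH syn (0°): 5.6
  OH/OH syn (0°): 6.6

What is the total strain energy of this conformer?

15.5 kJ/mol

This conformer is eclipsed. CN at 0° is eclipsed with H at 0° (5.4); H at 120° is eclipsed with H at 120° (4.5); H at 240° is eclipsed with OH at 240° (5.6). Total 15.5 kJ/mol.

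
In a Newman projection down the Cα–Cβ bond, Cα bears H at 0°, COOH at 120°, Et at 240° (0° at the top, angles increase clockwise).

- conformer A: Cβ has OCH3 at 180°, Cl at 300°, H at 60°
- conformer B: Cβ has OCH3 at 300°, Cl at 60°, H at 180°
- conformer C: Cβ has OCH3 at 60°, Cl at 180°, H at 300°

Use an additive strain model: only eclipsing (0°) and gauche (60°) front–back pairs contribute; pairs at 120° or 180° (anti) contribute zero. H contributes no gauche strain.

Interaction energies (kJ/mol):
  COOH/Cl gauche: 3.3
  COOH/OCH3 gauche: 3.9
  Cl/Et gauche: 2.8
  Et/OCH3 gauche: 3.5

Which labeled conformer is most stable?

A (staggered): COOH–OCH3 gauche, Et–OCH3 gauche, Et–Cl gauche; 3.9 + 3.5 + 2.8 = 10.2 kJ/mol.
B (staggered): COOH–Cl gauche, Et–OCH3 gauche; 3.3 + 3.5 = 6.8 kJ/mol.
C (staggered): COOH–OCH3 gauche, COOH–Cl gauche, Et–Cl gauche; 3.9 + 3.3 + 2.8 = 10.0 kJ/mol.
B has the lowest total (6.8 kJ/mol).

B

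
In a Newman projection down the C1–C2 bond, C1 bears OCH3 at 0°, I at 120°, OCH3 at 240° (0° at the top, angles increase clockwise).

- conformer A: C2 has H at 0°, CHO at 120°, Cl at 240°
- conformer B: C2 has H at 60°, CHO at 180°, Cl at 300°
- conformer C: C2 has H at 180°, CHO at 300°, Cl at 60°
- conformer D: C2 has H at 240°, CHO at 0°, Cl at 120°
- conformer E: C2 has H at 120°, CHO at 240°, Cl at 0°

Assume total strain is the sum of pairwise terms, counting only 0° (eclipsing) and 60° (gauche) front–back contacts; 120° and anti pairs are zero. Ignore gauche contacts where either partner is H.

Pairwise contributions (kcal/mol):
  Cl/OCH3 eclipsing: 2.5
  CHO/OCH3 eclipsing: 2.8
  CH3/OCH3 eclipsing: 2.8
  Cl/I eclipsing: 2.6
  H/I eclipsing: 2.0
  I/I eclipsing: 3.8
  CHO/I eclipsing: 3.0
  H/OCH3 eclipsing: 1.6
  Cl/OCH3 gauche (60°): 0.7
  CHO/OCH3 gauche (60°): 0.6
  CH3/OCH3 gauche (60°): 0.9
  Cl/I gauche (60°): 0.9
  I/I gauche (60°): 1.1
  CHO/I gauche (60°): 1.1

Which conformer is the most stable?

A is eclipsed. OCH3 at 0° is eclipsed with H at 0° (1.6); I at 120° is eclipsed with CHO at 120° (3.0); OCH3 at 240° is eclipsed with Cl at 240° (2.5). Total 7.1 kcal/mol.
B is staggered. OCH3 at 0° is gauche with Cl at 300° (0.7); I at 120° is gauche with CHO at 180° (1.1); OCH3 at 240° is gauche with CHO at 180° (0.6); OCH3 at 240° is gauche with Cl at 300° (0.7). Total 3.1 kcal/mol.
C is staggered. OCH3 at 0° is gauche with CHO at 300° (0.6); OCH3 at 0° is gauche with Cl at 60° (0.7); I at 120° is gauche with Cl at 60° (0.9); OCH3 at 240° is gauche with CHO at 300° (0.6). Total 2.8 kcal/mol.
D is eclipsed. OCH3 at 0° is eclipsed with CHO at 0° (2.8); I at 120° is eclipsed with Cl at 120° (2.6); OCH3 at 240° is eclipsed with H at 240° (1.6). Total 7.0 kcal/mol.
E is eclipsed. OCH3 at 0° is eclipsed with Cl at 0° (2.5); I at 120° is eclipsed with H at 120° (2.0); OCH3 at 240° is eclipsed with CHO at 240° (2.8). Total 7.3 kcal/mol.
C has the lowest total (2.8 kcal/mol).

C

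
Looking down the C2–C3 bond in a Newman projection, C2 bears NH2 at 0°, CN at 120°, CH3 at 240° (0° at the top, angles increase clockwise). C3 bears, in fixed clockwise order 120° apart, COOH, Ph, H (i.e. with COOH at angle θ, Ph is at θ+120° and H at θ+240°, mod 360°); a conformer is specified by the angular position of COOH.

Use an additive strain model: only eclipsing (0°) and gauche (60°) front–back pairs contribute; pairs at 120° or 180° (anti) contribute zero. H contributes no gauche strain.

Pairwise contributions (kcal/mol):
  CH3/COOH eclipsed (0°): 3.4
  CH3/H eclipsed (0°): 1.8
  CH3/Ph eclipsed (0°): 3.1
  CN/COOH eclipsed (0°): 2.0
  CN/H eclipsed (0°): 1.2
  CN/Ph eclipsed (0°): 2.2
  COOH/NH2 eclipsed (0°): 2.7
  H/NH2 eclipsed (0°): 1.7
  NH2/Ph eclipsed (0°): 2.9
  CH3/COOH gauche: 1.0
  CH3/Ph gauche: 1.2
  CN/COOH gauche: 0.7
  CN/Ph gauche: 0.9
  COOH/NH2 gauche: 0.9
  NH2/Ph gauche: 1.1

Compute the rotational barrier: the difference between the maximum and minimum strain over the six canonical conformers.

COOH at 0° is eclipsed. NH2 at 0° is eclipsed with COOH at 0° (2.7); CN at 120° is eclipsed with Ph at 120° (2.2); CH3 at 240° is eclipsed with H at 240° (1.8). Total 6.7 kcal/mol.
COOH at 60° is staggered. NH2 at 0° is gauche with COOH at 60° (0.9); CN at 120° is gauche with COOH at 60° (0.7); CN at 120° is gauche with Ph at 180° (0.9); CH3 at 240° is gauche with Ph at 180° (1.2). Total 3.7 kcal/mol.
COOH at 120° is eclipsed. NH2 at 0° is eclipsed with H at 0° (1.7); CN at 120° is eclipsed with COOH at 120° (2.0); CH3 at 240° is eclipsed with Ph at 240° (3.1). Total 6.8 kcal/mol.
COOH at 180° is staggered. NH2 at 0° is gauche with Ph at 300° (1.1); CN at 120° is gauche with COOH at 180° (0.7); CH3 at 240° is gauche with COOH at 180° (1.0); CH3 at 240° is gauche with Ph at 300° (1.2). Total 4.0 kcal/mol.
COOH at 240° is eclipsed. NH2 at 0° is eclipsed with Ph at 0° (2.9); CN at 120° is eclipsed with H at 120° (1.2); CH3 at 240° is eclipsed with COOH at 240° (3.4). Total 7.5 kcal/mol.
COOH at 300° is staggered. NH2 at 0° is gauche with COOH at 300° (0.9); NH2 at 0° is gauche with Ph at 60° (1.1); CN at 120° is gauche with Ph at 60° (0.9); CH3 at 240° is gauche with COOH at 300° (1.0). Total 3.9 kcal/mol.
Max at 240° (7.5 kcal/mol), min at 60° (3.7 kcal/mol); barrier = 3.8 kcal/mol.

3.8 kcal/mol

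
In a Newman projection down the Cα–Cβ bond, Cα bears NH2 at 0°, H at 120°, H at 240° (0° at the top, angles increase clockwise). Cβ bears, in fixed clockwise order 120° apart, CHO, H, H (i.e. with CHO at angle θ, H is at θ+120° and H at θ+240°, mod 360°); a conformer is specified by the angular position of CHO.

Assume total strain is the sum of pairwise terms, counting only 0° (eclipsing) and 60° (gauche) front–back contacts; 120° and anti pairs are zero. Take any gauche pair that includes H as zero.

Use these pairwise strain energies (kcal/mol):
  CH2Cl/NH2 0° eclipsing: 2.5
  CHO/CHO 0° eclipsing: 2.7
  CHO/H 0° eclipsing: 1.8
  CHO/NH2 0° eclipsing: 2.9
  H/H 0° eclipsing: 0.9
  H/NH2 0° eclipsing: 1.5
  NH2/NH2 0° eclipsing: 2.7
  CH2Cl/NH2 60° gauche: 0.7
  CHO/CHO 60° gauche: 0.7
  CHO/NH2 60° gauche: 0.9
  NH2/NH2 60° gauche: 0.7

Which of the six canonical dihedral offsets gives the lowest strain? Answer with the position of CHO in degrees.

CHO at 0° is eclipsed. NH2 at 0° is eclipsed with CHO at 0° (2.9); H at 120° is eclipsed with H at 120° (0.9); H at 240° is eclipsed with H at 240° (0.9). Total 4.7 kcal/mol.
CHO at 60° is staggered. NH2 at 0° is gauche with CHO at 60° (0.9). Total 0.9 kcal/mol.
CHO at 120° is eclipsed. NH2 at 0° is eclipsed with H at 0° (1.5); H at 120° is eclipsed with CHO at 120° (1.8); H at 240° is eclipsed with H at 240° (0.9). Total 4.2 kcal/mol.
CHO at 180° (staggered): no non-H gauche contacts → 0.0 kcal/mol.
CHO at 240° is eclipsed. NH2 at 0° is eclipsed with H at 0° (1.5); H at 120° is eclipsed with H at 120° (0.9); H at 240° is eclipsed with CHO at 240° (1.8). Total 4.2 kcal/mol.
CHO at 300° is staggered. NH2 at 0° is gauche with CHO at 300° (0.9). Total 0.9 kcal/mol.
The minimum (0.0 kcal/mol) occurs with CHO at 180°.

180°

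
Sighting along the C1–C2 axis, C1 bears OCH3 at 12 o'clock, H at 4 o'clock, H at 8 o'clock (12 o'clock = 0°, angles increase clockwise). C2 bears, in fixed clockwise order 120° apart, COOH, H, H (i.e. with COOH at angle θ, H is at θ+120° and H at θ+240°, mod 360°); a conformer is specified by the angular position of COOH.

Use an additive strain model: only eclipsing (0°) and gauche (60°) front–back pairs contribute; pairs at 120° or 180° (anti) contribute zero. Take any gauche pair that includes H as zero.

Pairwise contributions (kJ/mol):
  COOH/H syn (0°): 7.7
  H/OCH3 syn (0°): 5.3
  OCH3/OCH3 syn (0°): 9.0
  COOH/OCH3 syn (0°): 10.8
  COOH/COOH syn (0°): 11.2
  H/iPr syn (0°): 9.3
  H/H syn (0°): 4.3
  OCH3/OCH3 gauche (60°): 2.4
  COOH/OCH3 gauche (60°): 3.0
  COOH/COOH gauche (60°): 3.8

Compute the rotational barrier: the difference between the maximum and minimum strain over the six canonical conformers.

19.4 kJ/mol

COOH at 0° (eclipsed): OCH3(0°)/COOH(0°) eclipsed 10.8; H(120°)/H(120°) eclipsed 4.3; H(240°)/H(240°) eclipsed 4.3 → 19.4 kJ/mol.
COOH at 60° (staggered): OCH3(0°)/COOH(60°) gauche 3.0 → 3.0 kJ/mol.
COOH at 120° (eclipsed): OCH3(0°)/H(0°) eclipsed 5.3; H(120°)/COOH(120°) eclipsed 7.7; H(240°)/H(240°) eclipsed 4.3 → 17.3 kJ/mol.
COOH at 180° (staggered): no non-H gauche contacts → 0.0 kJ/mol.
COOH at 240° (eclipsed): OCH3(0°)/H(0°) eclipsed 5.3; H(120°)/H(120°) eclipsed 4.3; H(240°)/COOH(240°) eclipsed 7.7 → 17.3 kJ/mol.
COOH at 300° (staggered): OCH3(0°)/COOH(300°) gauche 3.0 → 3.0 kJ/mol.
Max at 0° (19.4 kJ/mol), min at 180° (0.0 kJ/mol); barrier = 19.4 kJ/mol.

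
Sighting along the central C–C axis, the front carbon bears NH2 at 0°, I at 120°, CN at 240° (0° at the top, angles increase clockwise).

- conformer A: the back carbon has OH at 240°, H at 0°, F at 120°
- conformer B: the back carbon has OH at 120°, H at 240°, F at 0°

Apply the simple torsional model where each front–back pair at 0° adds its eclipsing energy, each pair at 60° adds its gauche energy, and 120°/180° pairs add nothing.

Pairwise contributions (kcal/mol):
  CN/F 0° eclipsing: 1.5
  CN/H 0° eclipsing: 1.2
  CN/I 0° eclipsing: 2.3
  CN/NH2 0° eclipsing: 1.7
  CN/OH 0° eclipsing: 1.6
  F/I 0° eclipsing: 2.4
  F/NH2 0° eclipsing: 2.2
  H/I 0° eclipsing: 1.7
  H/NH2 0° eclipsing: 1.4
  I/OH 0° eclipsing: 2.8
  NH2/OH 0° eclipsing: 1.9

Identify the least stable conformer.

A (eclipsed): NH2(0°)/H(0°) eclipsed 1.4; I(120°)/F(120°) eclipsed 2.4; CN(240°)/OH(240°) eclipsed 1.6 → 5.4 kcal/mol.
B (eclipsed): NH2(0°)/F(0°) eclipsed 2.2; I(120°)/OH(120°) eclipsed 2.8; CN(240°)/H(240°) eclipsed 1.2 → 6.2 kcal/mol.
B has the highest total (6.2 kcal/mol).

B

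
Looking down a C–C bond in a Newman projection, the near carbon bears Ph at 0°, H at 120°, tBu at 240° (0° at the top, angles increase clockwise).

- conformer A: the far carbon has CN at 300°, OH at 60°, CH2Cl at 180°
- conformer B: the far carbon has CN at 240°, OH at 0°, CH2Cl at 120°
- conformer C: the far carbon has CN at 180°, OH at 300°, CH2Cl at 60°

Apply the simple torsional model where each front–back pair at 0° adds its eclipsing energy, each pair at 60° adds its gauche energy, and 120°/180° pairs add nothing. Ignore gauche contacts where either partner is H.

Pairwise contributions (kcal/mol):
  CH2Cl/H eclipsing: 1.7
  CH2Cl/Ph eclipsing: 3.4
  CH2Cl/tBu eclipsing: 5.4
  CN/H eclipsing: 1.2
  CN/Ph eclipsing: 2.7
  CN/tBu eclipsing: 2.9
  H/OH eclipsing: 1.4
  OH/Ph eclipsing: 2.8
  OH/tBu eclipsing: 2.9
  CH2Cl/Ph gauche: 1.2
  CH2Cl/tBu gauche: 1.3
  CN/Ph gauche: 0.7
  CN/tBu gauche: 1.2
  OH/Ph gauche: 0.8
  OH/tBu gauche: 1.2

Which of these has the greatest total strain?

A (staggered): Ph(0°)/CN(300°) gauche 0.7; Ph(0°)/OH(60°) gauche 0.8; tBu(240°)/CN(300°) gauche 1.2; tBu(240°)/CH2Cl(180°) gauche 1.3 → 4.0 kcal/mol.
B (eclipsed): Ph(0°)/OH(0°) eclipsed 2.8; H(120°)/CH2Cl(120°) eclipsed 1.7; tBu(240°)/CN(240°) eclipsed 2.9 → 7.4 kcal/mol.
C (staggered): Ph(0°)/OH(300°) gauche 0.8; Ph(0°)/CH2Cl(60°) gauche 1.2; tBu(240°)/CN(180°) gauche 1.2; tBu(240°)/OH(300°) gauche 1.2 → 4.4 kcal/mol.
B has the highest total (7.4 kcal/mol).

B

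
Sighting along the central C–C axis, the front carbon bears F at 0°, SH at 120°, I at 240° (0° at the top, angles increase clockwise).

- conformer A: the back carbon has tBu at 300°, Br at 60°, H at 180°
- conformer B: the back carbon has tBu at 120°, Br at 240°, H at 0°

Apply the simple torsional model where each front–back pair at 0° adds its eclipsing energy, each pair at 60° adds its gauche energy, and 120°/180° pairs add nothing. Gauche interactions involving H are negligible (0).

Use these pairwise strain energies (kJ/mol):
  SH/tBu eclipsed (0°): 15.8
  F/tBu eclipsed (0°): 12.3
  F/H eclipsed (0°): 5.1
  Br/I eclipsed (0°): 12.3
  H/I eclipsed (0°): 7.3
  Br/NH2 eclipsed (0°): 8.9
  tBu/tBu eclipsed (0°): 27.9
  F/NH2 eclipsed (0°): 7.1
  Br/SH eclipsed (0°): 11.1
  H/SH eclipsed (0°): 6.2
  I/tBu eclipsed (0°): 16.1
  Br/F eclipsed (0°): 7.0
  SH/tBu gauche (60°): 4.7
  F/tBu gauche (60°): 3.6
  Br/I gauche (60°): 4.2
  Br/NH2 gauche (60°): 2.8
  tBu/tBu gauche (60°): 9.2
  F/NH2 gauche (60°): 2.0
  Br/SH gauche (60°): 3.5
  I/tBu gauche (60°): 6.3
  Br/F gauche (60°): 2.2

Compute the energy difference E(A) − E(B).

A (staggered): F(0°)/tBu(300°) gauche 3.6; F(0°)/Br(60°) gauche 2.2; SH(120°)/Br(60°) gauche 3.5; I(240°)/tBu(300°) gauche 6.3 → 15.6 kJ/mol.
B (eclipsed): F(0°)/H(0°) eclipsed 5.1; SH(120°)/tBu(120°) eclipsed 15.8; I(240°)/Br(240°) eclipsed 12.3 → 33.2 kJ/mol.
E(A) − E(B) = 15.6 − 33.2 = -17.6 kJ/mol.

-17.6 kJ/mol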